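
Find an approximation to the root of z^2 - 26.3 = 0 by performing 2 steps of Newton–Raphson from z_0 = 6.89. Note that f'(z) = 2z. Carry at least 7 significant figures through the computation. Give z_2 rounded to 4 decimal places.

5.1331

z_0 = 6.890000: f = 21.172100, f' = 13.780000 → z_1 = 6.890000 - (21.172100)/(13.780000) = 5.353563
z_1 = 5.353563: f = 2.360638, f' = 10.707126 → z_2 = 5.353563 - (2.360638)/(10.707126) = 5.133090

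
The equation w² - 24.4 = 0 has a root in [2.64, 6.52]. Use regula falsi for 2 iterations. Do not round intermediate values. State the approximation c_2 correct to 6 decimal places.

f(2.640000) = -17.430400, f(6.520000) = 18.110400
step 1: c = 4.542882, f(c) = -3.762222 < 0 → new bracket [4.542882, 6.520000]
step 2: c = 4.882958, f(c) = -0.556719 < 0 → new bracket [4.882958, 6.520000]

4.882958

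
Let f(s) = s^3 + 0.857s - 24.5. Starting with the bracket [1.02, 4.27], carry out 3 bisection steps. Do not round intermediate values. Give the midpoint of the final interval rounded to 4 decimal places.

f(1.020000) = -22.564652, f(4.270000) = 57.013873 (opposite signs)
step 1: m = 2.645000, f(m) = -3.728749 < 0 → root in [2.645000, 4.270000]
step 2: m = 3.457500, f(m) = 19.795091 > 0 → root in [2.645000, 3.457500]
step 3: m = 3.051250, f(m) = 6.522445 > 0 → root in [2.645000, 3.051250]
Midpoint of [2.645000, 3.051250] = 2.848125

2.8481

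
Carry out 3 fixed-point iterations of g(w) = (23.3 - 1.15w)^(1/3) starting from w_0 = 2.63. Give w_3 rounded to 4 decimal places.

w_1 = g(2.630000) = 2.726825
w_2 = g(2.726825) = 2.721824
w_3 = g(2.721824) = 2.722082

2.7221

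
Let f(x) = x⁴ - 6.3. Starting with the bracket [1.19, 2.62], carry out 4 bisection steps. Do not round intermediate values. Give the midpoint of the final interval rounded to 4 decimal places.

1.5922

f(1.190000) = -4.294661, f(2.620000) = 40.819987 (opposite signs)
step 1: m = 1.905000, f(m) = 6.869822 > 0 → root in [1.190000, 1.905000]
step 2: m = 1.547500, f(m) = -0.565143 < 0 → root in [1.547500, 1.905000]
step 3: m = 1.726250, f(m) = 2.580037 > 0 → root in [1.547500, 1.726250]
step 4: m = 1.636875, f(m) = 0.878969 > 0 → root in [1.547500, 1.636875]
Midpoint of [1.547500, 1.636875] = 1.592187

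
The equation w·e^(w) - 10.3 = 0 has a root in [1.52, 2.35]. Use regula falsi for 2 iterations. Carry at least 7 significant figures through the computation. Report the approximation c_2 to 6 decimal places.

1.734137

f(1.520000) = -3.350218, f(2.350000) = 14.341089
step 1: c = 1.677178, f(c) = -1.326370 < 0 → new bracket [1.677178, 2.350000]
step 2: c = 1.734137, f(c) = -0.477778 < 0 → new bracket [1.734137, 2.350000]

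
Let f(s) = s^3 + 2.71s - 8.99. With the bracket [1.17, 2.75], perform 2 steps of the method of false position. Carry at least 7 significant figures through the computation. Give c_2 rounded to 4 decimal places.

f(1.170000) = -4.217687, f(2.750000) = 19.259375
step 1: c = 1.453849, f(c) = -1.977100 < 0 → new bracket [1.453849, 2.750000]
step 2: c = 1.574520, f(c) = -0.819638 < 0 → new bracket [1.574520, 2.750000]

1.5745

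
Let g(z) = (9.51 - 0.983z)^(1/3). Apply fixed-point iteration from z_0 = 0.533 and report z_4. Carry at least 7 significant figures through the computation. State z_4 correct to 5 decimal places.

1.96422

z_1 = g(0.533000) = 2.079009
z_2 = g(2.079009) = 1.954501
z_3 = g(1.954501) = 1.965122
z_4 = g(1.965122) = 1.964221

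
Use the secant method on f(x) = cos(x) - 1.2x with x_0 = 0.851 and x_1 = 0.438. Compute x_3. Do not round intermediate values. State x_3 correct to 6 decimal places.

0.659396

Secant update: x_(k+1) = x_k − f(x_k)·(x_k − x_(k-1))/(f(x_k) − f(x_(k-1))).
f(x_0) = -0.361968, f(x_1) = 0.380002
x_2 = 0.438000 - (0.380002)·(0.438000 - 0.851000)/(0.380002 - (-0.361968)) = 0.649519; f(x_2) = 0.016952
x_3 = 0.649519 - (0.016952)·(0.649519 - 0.438000)/(0.016952 - (0.380002)) = 0.659396; f(x_3) = -0.000912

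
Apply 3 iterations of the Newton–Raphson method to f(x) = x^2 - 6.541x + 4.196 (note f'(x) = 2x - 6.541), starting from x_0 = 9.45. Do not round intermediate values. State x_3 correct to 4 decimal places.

5.8246

Newton update: x ← x − f(x)/f'(x).
x_0 = 9.450000: f = 31.686050, f' = 12.359000 → x_1 = 9.450000 - (31.686050)/(12.359000) = 6.886196
x_1 = 6.886196: f = 6.573089, f' = 7.231393 → x_2 = 6.886196 - (6.573089)/(7.231393) = 5.977230
x_2 = 5.977230: f = 0.826219, f' = 5.413461 → x_3 = 5.977230 - (0.826219)/(5.413461) = 5.824607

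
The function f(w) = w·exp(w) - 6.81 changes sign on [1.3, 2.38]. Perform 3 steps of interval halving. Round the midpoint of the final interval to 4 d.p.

f(1.300000) = -2.039914, f(2.380000) = 18.905669 (opposite signs)
step 1: m = 1.840000, f(m) = 4.775630 > 0 → root in [1.300000, 1.840000]
step 2: m = 1.570000, f(m) = 0.736438 > 0 → root in [1.300000, 1.570000]
step 3: m = 1.435000, f(m) = -0.783509 < 0 → root in [1.435000, 1.570000]
Midpoint of [1.435000, 1.570000] = 1.502500

1.5025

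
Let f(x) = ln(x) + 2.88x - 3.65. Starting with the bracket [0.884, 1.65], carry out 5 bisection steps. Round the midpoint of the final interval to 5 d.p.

1.20716

f(0.884000) = -1.227378, f(1.650000) = 1.602775 (opposite signs)
step 1: m = 1.267000, f(m) = 0.235612 > 0 → root in [0.884000, 1.267000]
step 2: m = 1.075500, f(m) = -0.479774 < 0 → root in [1.075500, 1.267000]
step 3: m = 1.171250, f(m) = -0.118728 < 0 → root in [1.171250, 1.267000]
step 4: m = 1.219125, f(m) = 0.059213 > 0 → root in [1.171250, 1.219125]
step 5: m = 1.195187, f(m) = -0.029557 < 0 → root in [1.195187, 1.219125]
Midpoint of [1.195187, 1.219125] = 1.207156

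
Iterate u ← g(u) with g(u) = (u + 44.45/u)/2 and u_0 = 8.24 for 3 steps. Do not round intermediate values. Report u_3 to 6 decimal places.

u_1 = g(8.240000) = 6.817209
u_2 = g(6.817209) = 6.668736
u_3 = g(6.668736) = 6.667084

6.667084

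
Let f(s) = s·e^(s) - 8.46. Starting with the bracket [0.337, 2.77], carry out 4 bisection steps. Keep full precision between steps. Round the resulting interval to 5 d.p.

f(0.337000) = -7.987951, f(2.770000) = 35.745416 (opposite signs)
step 1: m = 1.553500, f(m) = -1.115069 < 0 → root in [1.553500, 2.770000]
step 2: m = 2.161750, f(m) = 10.317664 > 0 → root in [1.553500, 2.161750]
step 3: m = 1.857625, f(m) = 3.444587 > 0 → root in [1.553500, 1.857625]
step 4: m = 1.705563, f(m) = 0.928236 > 0 → root in [1.553500, 1.705563]

[1.55350, 1.70556]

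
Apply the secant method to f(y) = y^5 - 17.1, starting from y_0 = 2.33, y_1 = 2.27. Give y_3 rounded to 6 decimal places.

Secant update: y_(k+1) = y_k − f(y_k)·(y_k − y_(k-1))/(f(y_k) − f(y_(k-1))).
f(y_0) = 51.571986, f(y_1) = 43.173899
y_2 = 2.270000 - (43.173899)·(2.270000 - 2.330000)/(43.173899 - (51.571986)) = 1.961545; f(y_2) = 11.939631
y_3 = 1.961545 - (11.939631)·(1.961545 - 2.270000)/(11.939631 - (43.173899)) = 1.843634; f(y_3) = 4.199728

1.843634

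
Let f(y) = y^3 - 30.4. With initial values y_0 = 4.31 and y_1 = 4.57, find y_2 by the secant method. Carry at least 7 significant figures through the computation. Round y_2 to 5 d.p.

Secant update: y_(k+1) = y_k − f(y_k)·(y_k − y_(k-1))/(f(y_k) − f(y_(k-1))).
f(y_0) = 49.662991, f(y_1) = 65.043993
y_2 = 4.570000 - (65.043993)·(4.570000 - 4.310000)/(65.043993 - (49.662991)) = 3.470498; f(y_2) = 11.399925

3.47050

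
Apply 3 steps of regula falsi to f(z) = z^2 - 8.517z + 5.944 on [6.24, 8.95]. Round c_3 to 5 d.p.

f(6.240000) = -8.264480, f(8.950000) = 9.819350
step 1: c = 7.478495, f(c) = -1.822452 < 0 → new bracket [7.478495, 8.950000]
step 2: c = 7.708850, f(c) = -0.285905 < 0 → new bracket [7.708850, 8.950000]
step 3: c = 7.743966, f(c) = -0.042350 < 0 → new bracket [7.743966, 8.950000]

7.74397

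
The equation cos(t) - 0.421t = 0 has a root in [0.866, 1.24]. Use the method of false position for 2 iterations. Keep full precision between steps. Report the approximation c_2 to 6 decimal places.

f(0.866000) = 0.283293, f(1.240000) = -0.197244
step 1: c = 1.086486, f(c) = 0.008188 > 0 → new bracket [1.086486, 1.240000]
step 2: c = 1.092604, f(c) = 0.000188 > 0 → new bracket [1.092604, 1.240000]

1.092604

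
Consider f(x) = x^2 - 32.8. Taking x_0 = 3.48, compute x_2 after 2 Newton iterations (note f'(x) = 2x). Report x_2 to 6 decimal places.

Newton update: x ← x − f(x)/f'(x).
x_0 = 3.480000: f = -20.689600, f' = 6.960000 → x_1 = 3.480000 - (-20.689600)/(6.960000) = 6.452644
x_1 = 6.452644: f = 8.836610, f' = 12.905287 → x_2 = 6.452644 - (8.836610)/(12.905287) = 5.767916

5.767916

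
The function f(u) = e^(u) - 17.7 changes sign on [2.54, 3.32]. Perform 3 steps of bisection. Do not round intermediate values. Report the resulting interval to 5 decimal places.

[2.83250, 2.93000]

f(2.540000) = -5.020329, f(3.320000) = 9.960351 (opposite signs)
step 1: m = 2.930000, f(m) = 1.027630 > 0 → root in [2.540000, 2.930000]
step 2: m = 2.735000, f(m) = -2.290257 < 0 → root in [2.735000, 2.930000]
step 3: m = 2.832500, f(m) = -0.712123 < 0 → root in [2.832500, 2.930000]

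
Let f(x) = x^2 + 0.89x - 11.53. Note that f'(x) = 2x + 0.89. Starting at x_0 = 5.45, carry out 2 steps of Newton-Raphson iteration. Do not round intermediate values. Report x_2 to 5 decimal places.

Newton update: x ← x − f(x)/f'(x).
x_0 = 5.450000: f = 23.023000, f' = 11.790000 → x_1 = 5.450000 - (23.023000)/(11.790000) = 3.497243
x_1 = 3.497243: f = 3.813258, f' = 7.884487 → x_2 = 3.497243 - (3.813258)/(7.884487) = 3.013603

3.01360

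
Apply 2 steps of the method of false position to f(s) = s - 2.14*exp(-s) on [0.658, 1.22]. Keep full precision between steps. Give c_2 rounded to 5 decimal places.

0.88500

False-position update: c = (a·f(b) − b·f(a))/(f(b) − f(a)); replace the endpoint whose sign matches f(c).
f(0.658000) = -0.450276, f(1.220000) = 0.588207
step 1: c = 0.901678, f(c) = 0.033077 > 0 → new bracket [0.658000, 0.901678]
step 2: c = 0.885002, f(c) = 0.001796 > 0 → new bracket [0.658000, 0.885002]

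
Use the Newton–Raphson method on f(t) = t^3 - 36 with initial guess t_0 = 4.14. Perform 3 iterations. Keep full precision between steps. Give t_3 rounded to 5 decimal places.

3.30194

f'(t) = 3t^2
t_0 = 4.140000: f = 34.957944, f' = 51.418800 → t_1 = 4.140000 - (34.957944)/(51.418800) = 3.460133
t_1 = 3.460133: f = 5.426514, f' = 35.917562 → t_2 = 3.460133 - (5.426514)/(35.917562) = 3.309051
t_2 = 3.309051: f = 0.233493, f' = 32.849447 → t_3 = 3.309051 - (0.233493)/(32.849447) = 3.301943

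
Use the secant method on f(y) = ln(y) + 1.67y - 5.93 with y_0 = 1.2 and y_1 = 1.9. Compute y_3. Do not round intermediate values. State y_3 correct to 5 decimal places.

Secant update: y_(k+1) = y_k − f(y_k)·(y_k − y_(k-1))/(f(y_k) − f(y_(k-1))).
f(y_0) = -3.743678, f(y_1) = -2.115146
y_2 = 1.900000 - (-2.115146)·(1.900000 - 1.200000)/(-2.115146 - (-3.743678)) = 2.809164; f(y_2) = -0.205810
y_3 = 2.809164 - (-0.205810)·(2.809164 - 1.900000)/(-0.205810 - (-2.115146)) = 2.907164; f(y_3) = -0.007859

2.90716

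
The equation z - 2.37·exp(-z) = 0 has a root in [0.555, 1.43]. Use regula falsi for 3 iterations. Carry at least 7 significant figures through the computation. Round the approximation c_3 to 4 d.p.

0.9330

f(0.555000) = -0.805551, f(1.430000) = 0.862838
step 1: c = 0.977478, f(c) = 0.085744 > 0 → new bracket [0.555000, 0.977478]
step 2: c = 0.936835, f(c) = 0.008112 > 0 → new bracket [0.555000, 0.936835]
step 3: c = 0.933028, f(c) = 0.000763 > 0 → new bracket [0.555000, 0.933028]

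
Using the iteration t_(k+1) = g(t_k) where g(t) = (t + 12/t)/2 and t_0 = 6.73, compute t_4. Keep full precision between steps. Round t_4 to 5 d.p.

3.46410

t_1 = g(6.730000) = 4.256530
t_2 = g(4.256530) = 3.537864
t_3 = g(3.537864) = 3.464871
t_4 = g(3.464871) = 3.464102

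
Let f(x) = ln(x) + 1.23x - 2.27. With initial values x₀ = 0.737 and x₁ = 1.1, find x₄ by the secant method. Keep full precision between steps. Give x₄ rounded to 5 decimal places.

1.51029

f(x_0) = -1.668657, f(x_1) = -0.821690
x_2 = 1.100000 - (-0.821690)·(1.100000 - 0.737000)/(-0.821690 - (-1.668657)) = 1.452166; f(x_2) = -0.110779
x_3 = 1.452166 - (-0.110779)·(1.452166 - 1.100000)/(-0.110779 - (-0.821690)) = 1.507043; f(x_3) = -0.006187
x_4 = 1.507043 - (-0.006187)·(1.507043 - 1.452166)/(-0.006187 - (-0.110779)) = 1.510290; f(x_4) = -0.000043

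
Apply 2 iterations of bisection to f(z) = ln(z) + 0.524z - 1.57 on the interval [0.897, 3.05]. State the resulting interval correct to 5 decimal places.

[1.43525, 1.97350]

f(0.897000) = -1.208671, f(3.050000) = 1.143342 (opposite signs)
step 1: m = 1.973500, f(m) = 0.143923 > 0 → root in [0.897000, 1.973500]
step 2: m = 1.435250, f(m) = -0.456590 < 0 → root in [1.435250, 1.973500]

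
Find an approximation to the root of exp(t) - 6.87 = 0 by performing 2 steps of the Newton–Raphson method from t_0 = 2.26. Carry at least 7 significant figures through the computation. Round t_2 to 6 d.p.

1.928380

f'(t) = exp(t)
t_0 = 2.260000: f = 2.713089, f' = 9.583089 → t_1 = 2.260000 - (2.713089)/(9.583089) = 1.976888
t_1 = 1.976888: f = 0.350237, f' = 7.220237 → t_2 = 1.976888 - (0.350237)/(7.220237) = 1.928380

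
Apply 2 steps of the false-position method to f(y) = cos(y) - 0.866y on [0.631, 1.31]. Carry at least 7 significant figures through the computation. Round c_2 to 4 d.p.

f(0.631000) = 0.260992, f(1.310000) = -0.876610
step 1: c = 0.786778, f(c) = 0.024780 > 0 → new bracket [0.786778, 1.310000]
step 2: c = 0.801162, f(c) = 0.002066 > 0 → new bracket [0.801162, 1.310000]

0.8012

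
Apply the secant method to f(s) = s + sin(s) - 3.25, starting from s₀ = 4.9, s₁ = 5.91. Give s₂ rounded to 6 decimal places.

4.485825

f(s_0) = 0.667547, f(s_1) = 2.295417
s_2 = 5.910000 - (2.295417)·(5.910000 - 4.900000)/(2.295417 - (0.667547)) = 4.485825; f(s_2) = 0.261381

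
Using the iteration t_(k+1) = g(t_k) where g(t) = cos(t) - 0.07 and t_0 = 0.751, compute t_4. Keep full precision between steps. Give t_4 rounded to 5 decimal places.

0.70618

t_1 = g(0.751000) = 0.661007
t_2 = g(0.661007) = 0.719375
t_3 = g(0.719375) = 0.682218
t_4 = g(0.682218) = 0.706176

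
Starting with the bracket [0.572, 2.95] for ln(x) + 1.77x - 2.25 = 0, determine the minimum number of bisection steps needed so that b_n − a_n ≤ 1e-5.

Initial width b − a = 2.95 − 0.572 = 2.378000.
After n steps the width is (b−a)/2^n; need (b−a)/2^n ≤ 1e-5.
So n ≥ log₂(2.378000/1e-5) = log₂(237800.0000) ≈ 17.8594.
Hence n = 18.

18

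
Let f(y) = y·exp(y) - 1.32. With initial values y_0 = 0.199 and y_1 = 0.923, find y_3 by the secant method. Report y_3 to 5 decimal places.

Secant update: y_(k+1) = y_k − f(y_k)·(y_k − y_(k-1))/(f(y_k) − f(y_(k-1))).
f(y_0) = -1.077184, f(y_1) = 1.003034
y_2 = 0.923000 - (1.003034)·(0.923000 - 0.199000)/(1.003034 - (-1.077184)) = 0.573904; f(y_2) = -0.301216
y_3 = 0.573904 - (-0.301216)·(0.573904 - 0.923000)/(-0.301216 - (1.003034)) = 0.654527; f(y_3) = -0.060537

0.65453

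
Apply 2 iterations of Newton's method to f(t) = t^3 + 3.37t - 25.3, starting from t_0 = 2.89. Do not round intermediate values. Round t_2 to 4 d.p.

2.5558

Newton update: t ← t − f(t)/f'(t).
f'(t) = 3t^2 + 3.37
t_0 = 2.890000: f = 8.576869, f' = 28.426300 → t_1 = 2.890000 - (8.576869)/(28.426300) = 2.588277
t_1 = 2.588277: f = 0.761821, f' = 23.467533 → t_2 = 2.588277 - (0.761821)/(23.467533) = 2.555814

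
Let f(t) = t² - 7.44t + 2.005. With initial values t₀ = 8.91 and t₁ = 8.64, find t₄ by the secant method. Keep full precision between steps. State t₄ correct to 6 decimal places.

7.161541

f(t_0) = 15.102700, f(t_1) = 12.373000
t_2 = 8.640000 - (12.373000)·(8.640000 - 8.910000)/(12.373000 - (15.102700)) = 7.416162; f(t_2) = 1.828215
t_3 = 7.416162 - (1.828215)·(7.416162 - 8.640000)/(1.828215 - (12.373000)) = 7.203978; f(t_3) = 0.304701
t_4 = 7.203978 - (0.304701)·(7.203978 - 7.416162)/(0.304701 - (1.828215)) = 7.161541; f(t_4) = 0.010805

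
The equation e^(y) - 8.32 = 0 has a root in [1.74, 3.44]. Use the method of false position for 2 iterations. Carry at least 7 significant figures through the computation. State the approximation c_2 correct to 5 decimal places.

2.01077

f(1.740000) = -2.622657, f(3.440000) = 22.866958
step 1: c = 1.914915, f(c) = -1.533638 < 0 → new bracket [1.914915, 3.440000]
step 2: c = 2.010770, f(c) = -0.850931 < 0 → new bracket [2.010770, 3.440000]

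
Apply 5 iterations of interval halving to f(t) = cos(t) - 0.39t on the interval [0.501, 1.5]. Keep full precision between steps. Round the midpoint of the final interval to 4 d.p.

1.1098

f(0.501000) = 0.681713, f(1.500000) = -0.514263 (opposite signs)
step 1: m = 1.000500, f(m) = 0.149687 > 0 → root in [1.000500, 1.500000]
step 2: m = 1.250250, f(m) = -0.172512 < 0 → root in [1.000500, 1.250250]
step 3: m = 1.125375, f(m) = -0.008058 < 0 → root in [1.000500, 1.125375]
step 4: m = 1.062937, f(m) = 0.071762 > 0 → root in [1.062937, 1.125375]
step 5: m = 1.094156, f(m) = 0.032075 > 0 → root in [1.094156, 1.125375]
Midpoint of [1.094156, 1.125375] = 1.109766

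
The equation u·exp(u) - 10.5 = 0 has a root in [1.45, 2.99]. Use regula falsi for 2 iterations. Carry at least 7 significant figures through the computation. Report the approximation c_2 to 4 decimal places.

1.6538

False-position update: c = (a·f(b) − b·f(a))/(f(b) − f(a)); replace the endpoint whose sign matches f(c).
f(1.450000) = -4.318484, f(2.990000) = 48.958191
step 1: c = 1.574829, f(c) = -2.893711 < 0 → new bracket [1.574829, 2.990000]
step 2: c = 1.653806, f(c) = -1.855834 < 0 → new bracket [1.653806, 2.990000]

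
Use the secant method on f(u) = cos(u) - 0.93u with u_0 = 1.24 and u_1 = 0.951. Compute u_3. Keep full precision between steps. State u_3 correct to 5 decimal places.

0.77157

f(u_0) = -0.828404, f(u_1) = -0.303561
u_2 = 0.951000 - (-0.303561)·(0.951000 - 1.240000)/(-0.303561 - (-0.828404)) = 0.783847; f(u_2) = -0.020775
u_3 = 0.783847 - (-0.020775)·(0.783847 - 0.951000)/(-0.020775 - (-0.303561)) = 0.771567; f(u_3) = -0.000738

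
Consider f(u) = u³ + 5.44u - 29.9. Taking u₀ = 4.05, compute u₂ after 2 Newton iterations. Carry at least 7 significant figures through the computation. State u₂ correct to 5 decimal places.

2.58144

Newton update: u ← u − f(u)/f'(u).
f'(u) = 3u² + 5.44
u_0 = 4.050000: f = 58.562125, f' = 54.647500 → u_1 = 4.050000 - (58.562125)/(54.647500) = 2.978366
u_1 = 2.978366: f = 12.722392, f' = 32.051990 → u_2 = 2.978366 - (12.722392)/(32.051990) = 2.581436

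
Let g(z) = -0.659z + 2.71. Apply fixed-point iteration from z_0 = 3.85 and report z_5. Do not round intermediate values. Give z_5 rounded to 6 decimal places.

1.358033

z_1 = g(3.850000) = 0.172850
z_2 = g(0.172850) = 2.596092
z_3 = g(2.596092) = 0.999175
z_4 = g(0.999175) = 2.051543
z_5 = g(2.051543) = 1.358033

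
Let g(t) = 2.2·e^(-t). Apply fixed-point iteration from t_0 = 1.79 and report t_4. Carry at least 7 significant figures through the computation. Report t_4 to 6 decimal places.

1.362159

t_1 = g(1.790000) = 0.367312
t_2 = g(0.367312) = 1.523705
t_3 = g(1.523705) = 0.479387
t_4 = g(0.479387) = 1.362159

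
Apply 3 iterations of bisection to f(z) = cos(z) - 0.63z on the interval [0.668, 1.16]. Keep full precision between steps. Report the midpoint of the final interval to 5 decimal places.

f(0.668000) = 0.364222, f(1.160000) = -0.331460 (opposite signs)
step 1: m = 0.914000, f(m) = 0.034763 > 0 → root in [0.914000, 1.160000]
step 2: m = 1.037000, f(m) = -0.144505 < 0 → root in [0.914000, 1.037000]
step 3: m = 0.975500, f(m) = -0.053811 < 0 → root in [0.914000, 0.975500]
Midpoint of [0.914000, 0.975500] = 0.944750

0.94475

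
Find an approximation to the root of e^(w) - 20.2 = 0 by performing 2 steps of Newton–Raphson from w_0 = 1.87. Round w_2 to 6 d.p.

f'(w) = e^(w)
w_0 = 1.870000: f = -13.711704, f' = 6.488296 → w_1 = 1.870000 - (-13.711704)/(6.488296) = 3.983298
w_1 = 3.983298: f = 33.493823, f' = 53.693823 → w_2 = 3.983298 - (33.493823)/(53.693823) = 3.359505

3.359505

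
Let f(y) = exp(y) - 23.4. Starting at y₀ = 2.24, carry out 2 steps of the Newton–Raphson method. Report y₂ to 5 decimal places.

f'(y) = exp(y)
y_0 = 2.240000: f = -14.006669, f' = 9.393331 → y_1 = 2.240000 - (-14.006669)/(9.393331) = 3.731129
y_1 = 3.731129: f = 18.326191, f' = 41.726191 → y_2 = 3.731129 - (18.326191)/(41.726191) = 3.291928

3.29193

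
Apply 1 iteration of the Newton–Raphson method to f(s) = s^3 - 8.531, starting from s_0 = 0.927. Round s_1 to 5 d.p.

3.92717

f'(s) = 3s^2
s_0 = 0.927000: f = -7.734402, f' = 2.577987 → s_1 = 0.927000 - (-7.734402)/(2.577987) = 3.927171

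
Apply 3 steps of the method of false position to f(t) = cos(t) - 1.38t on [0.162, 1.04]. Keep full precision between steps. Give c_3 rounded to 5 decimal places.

0.59839

f(0.162000) = 0.763347, f(1.040000) = -0.928980
step 1: c = 0.558034, f(c) = 0.078211 > 0 → new bracket [0.558034, 1.040000]
step 2: c = 0.595460, f(c) = 0.006156 > 0 → new bracket [0.595460, 1.040000]
step 3: c = 0.598386, f(c) = 0.000473 > 0 → new bracket [0.598386, 1.040000]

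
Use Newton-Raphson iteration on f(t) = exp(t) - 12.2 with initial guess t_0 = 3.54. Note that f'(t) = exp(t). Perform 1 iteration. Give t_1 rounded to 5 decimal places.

t_0 = 3.540000: f = 22.266919, f' = 34.466919 → t_1 = 3.540000 - (22.266919)/(34.466919) = 2.893963

2.89396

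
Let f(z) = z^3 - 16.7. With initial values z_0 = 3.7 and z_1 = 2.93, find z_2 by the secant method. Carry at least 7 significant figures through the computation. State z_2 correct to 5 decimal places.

2.67472

f(z_0) = 33.953000, f(z_1) = 8.453757
z_2 = 2.930000 - (8.453757)·(2.930000 - 3.700000)/(8.453757 - (33.953000)) = 2.674722; f(z_2) = 2.435332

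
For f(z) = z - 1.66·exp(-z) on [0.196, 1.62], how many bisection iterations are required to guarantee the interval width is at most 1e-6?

21

Initial width b − a = 1.62 − 0.196 = 1.424000.
After n steps the width is (b−a)/2^n; need (b−a)/2^n ≤ 1e-6.
So n ≥ log₂(1.424000/1e-6) = log₂(1424000.0000) ≈ 20.4415.
Hence n = 21.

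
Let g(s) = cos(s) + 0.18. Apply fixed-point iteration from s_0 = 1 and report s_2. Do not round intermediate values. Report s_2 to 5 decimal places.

0.93161

s_1 = g(1.000000) = 0.720302
s_2 = g(0.720302) = 0.931606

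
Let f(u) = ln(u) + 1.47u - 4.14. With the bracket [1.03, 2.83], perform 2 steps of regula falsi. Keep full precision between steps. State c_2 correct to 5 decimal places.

False-position update: c = (a·f(b) − b·f(a))/(f(b) − f(a)); replace the endpoint whose sign matches f(c).
f(1.030000) = -2.596341, f(2.830000) = 1.060377
step 1: c = 2.308035, f(c) = 0.089208 > 0 → new bracket [1.030000, 2.308035]
step 2: c = 2.265582, f(c) = 0.008236 > 0 → new bracket [1.030000, 2.265582]

2.26558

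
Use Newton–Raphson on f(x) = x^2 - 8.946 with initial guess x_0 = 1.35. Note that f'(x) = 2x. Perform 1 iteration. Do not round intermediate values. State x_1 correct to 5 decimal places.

3.98833

Newton update: x ← x − f(x)/f'(x).
x_0 = 1.350000: f = -7.123500, f' = 2.700000 → x_1 = 1.350000 - (-7.123500)/(2.700000) = 3.988333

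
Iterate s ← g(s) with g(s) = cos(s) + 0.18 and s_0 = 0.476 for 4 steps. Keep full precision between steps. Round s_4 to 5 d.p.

s_1 = g(0.476000) = 1.068835
s_2 = g(1.068835) = 0.661146
s_3 = g(0.661146) = 0.969289
s_4 = g(0.969289) = 0.745886

0.74589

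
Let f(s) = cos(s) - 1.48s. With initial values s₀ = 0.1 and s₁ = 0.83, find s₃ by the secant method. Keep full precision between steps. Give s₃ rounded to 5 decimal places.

0.56780

f(s_0) = 0.847004, f(s_1) = -0.553524
s_2 = 0.830000 - (-0.553524)·(0.830000 - 0.100000)/(-0.553524 - (0.847004)) = 0.541486; f(s_2) = 0.055545
s_3 = 0.541486 - (0.055545)·(0.541486 - 0.830000)/(0.055545 - (-0.553524)) = 0.567797; f(s_3) = 0.002748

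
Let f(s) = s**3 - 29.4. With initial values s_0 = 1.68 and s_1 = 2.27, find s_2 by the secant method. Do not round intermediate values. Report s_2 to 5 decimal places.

f(s_0) = -24.658368, f(s_1) = -17.702917
s_2 = 2.270000 - (-17.702917)·(2.270000 - 1.680000)/(-17.702917 - (-24.658368)) = 3.771660; f(s_2) = 24.253435

3.77166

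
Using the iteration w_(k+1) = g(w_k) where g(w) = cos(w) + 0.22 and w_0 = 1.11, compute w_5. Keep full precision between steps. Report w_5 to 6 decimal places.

w_1 = g(1.110000) = 0.664662
w_2 = g(0.664662) = 1.007126
w_3 = g(1.007126) = 0.754293
w_4 = g(0.754293) = 0.948756
w_5 = g(0.948756) = 0.802694

0.802694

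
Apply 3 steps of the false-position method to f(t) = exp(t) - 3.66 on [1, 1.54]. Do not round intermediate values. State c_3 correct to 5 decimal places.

f(1.000000) = -0.941718, f(1.540000) = 1.004590
step 1: c = 1.261278, f(c) = -0.130070 < 0 → new bracket [1.261278, 1.540000]
step 2: c = 1.293229, f(c) = -0.015465 < 0 → new bracket [1.293229, 1.540000]
step 3: c = 1.296970, f(c) = -0.001804 < 0 → new bracket [1.296970, 1.540000]

1.29697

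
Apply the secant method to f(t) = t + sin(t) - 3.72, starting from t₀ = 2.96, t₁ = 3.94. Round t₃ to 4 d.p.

Secant update: t_(k+1) = t_k − f(t_k)·(t_k − t_(k-1))/(f(t_k) − f(t_(k-1))).
f(t_0) = -0.579404, f(t_1) = -0.496246
t_2 = 3.940000 - (-0.496246)·(3.940000 - 2.960000)/(-0.496246 - (-0.579404)) = 9.788141; f(t_2) = 5.712721
t_3 = 9.788141 - (5.712721)·(9.788141 - 3.940000)/(5.712721 - (-0.496246)) = 4.407407; f(t_3) = -0.266445

4.4074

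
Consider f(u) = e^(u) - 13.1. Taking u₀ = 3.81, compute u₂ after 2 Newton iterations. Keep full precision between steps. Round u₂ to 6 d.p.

f'(u) = e^(u)
u_0 = 3.810000: f = 32.050439, f' = 45.150439 → u_1 = 3.810000 - (32.050439)/(45.150439) = 3.100141
u_1 = 3.100141: f = 9.101085, f' = 22.201085 → u_2 = 3.100141 - (9.101085)/(22.201085) = 2.690202

2.690202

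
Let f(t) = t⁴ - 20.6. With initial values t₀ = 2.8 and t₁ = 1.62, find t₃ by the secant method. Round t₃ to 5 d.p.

2.23574

Secant update: t_(k+1) = t_k − f(t_k)·(t_k − t_(k-1))/(f(t_k) − f(t_(k-1))).
f(t_0) = 40.865600, f(t_1) = -13.712525
t_2 = 1.620000 - (-13.712525)·(1.620000 - 2.800000)/(-13.712525 - (40.865600)) = 1.916470; f(t_2) = -7.110118
t_3 = 1.916470 - (-7.110118)·(1.916470 - 1.620000)/(-7.110118 - (-13.712525)) = 2.235738; f(t_3) = 4.385248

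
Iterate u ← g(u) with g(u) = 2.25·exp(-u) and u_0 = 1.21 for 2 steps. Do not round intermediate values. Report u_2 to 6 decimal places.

u_1 = g(1.210000) = 0.670944
u_2 = g(0.670944) = 1.150258

1.150258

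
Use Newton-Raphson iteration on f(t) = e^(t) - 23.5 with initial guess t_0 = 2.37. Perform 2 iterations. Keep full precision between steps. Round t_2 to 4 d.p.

3.2306

f'(t) = e^(t)
t_0 = 2.370000: f = -12.802608, f' = 10.697392 → t_1 = 2.370000 - (-12.802608)/(10.697392) = 3.566797
t_1 = 3.566797: f = 11.903018, f' = 35.403018 → t_2 = 3.566797 - (11.903018)/(35.403018) = 3.230582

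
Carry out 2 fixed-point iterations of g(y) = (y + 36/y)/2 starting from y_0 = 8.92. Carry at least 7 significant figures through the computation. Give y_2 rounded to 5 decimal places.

y_1 = g(8.920000) = 6.477937
y_2 = g(6.477937) = 6.017631

6.01763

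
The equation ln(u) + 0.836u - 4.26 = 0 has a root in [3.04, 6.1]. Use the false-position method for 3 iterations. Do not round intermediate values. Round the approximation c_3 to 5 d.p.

3.57263

f(3.040000) = -0.606702, f(6.100000) = 2.647889
step 1: c = 3.610428, f(c) = 0.042144 > 0 → new bracket [3.040000, 3.610428]
step 2: c = 3.573377, f(c) = 0.000855 > 0 → new bracket [3.040000, 3.573377]
step 3: c = 3.572627, f(c) = 0.000017 > 0 → new bracket [3.040000, 3.572627]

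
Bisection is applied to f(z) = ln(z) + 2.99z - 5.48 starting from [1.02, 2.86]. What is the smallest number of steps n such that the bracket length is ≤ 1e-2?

Initial width b − a = 2.86 − 1.02 = 1.840000.
After n steps the width is (b−a)/2^n; need (b−a)/2^n ≤ 1e-2.
So n ≥ log₂(1.840000/1e-2) = log₂(184.0000) ≈ 7.5236.
Hence n = 8.

8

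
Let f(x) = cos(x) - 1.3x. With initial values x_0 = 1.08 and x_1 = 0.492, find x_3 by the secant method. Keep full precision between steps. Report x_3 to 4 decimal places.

Secant update: x_(k+1) = x_k − f(x_k)·(x_k − x_(k-1))/(f(x_k) − f(x_(k-1))).
f(x_0) = -0.932672, f(x_1) = 0.241790
x_2 = 0.492000 - (0.241790)·(0.492000 - 1.080000)/(0.241790 - (-0.932672)) = 0.613053; f(x_2) = 0.020926
x_3 = 0.613053 - (0.020926)·(0.613053 - 0.492000)/(0.020926 - (0.241790)) = 0.624522; f(x_3) = -0.000637

0.6245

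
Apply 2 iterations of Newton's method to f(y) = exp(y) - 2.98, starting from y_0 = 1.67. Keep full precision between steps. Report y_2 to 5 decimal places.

f'(y) = exp(y)
y_0 = 1.670000: f = 2.332168, f' = 5.312168 → y_1 = 1.670000 - (2.332168)/(5.312168) = 1.230976
y_1 = 1.230976: f = 0.444571, f' = 3.424571 → y_2 = 1.230976 - (0.444571)/(3.424571) = 1.101158

1.10116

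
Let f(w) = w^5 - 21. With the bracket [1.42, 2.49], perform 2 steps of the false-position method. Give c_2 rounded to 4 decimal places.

1.7104

False-position update: c = (a·f(b) − b·f(a))/(f(b) − f(a)); replace the endpoint whose sign matches f(c).
f(1.420000) = -15.226466, f(2.490000) = 74.718688
step 1: c = 1.601136, f(c) = -10.476958 < 0 → new bracket [1.601136, 2.490000]
step 2: c = 1.710444, f(c) = -6.359873 < 0 → new bracket [1.710444, 2.490000]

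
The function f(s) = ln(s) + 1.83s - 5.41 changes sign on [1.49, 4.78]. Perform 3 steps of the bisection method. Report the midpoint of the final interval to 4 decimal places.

f(1.490000) = -2.284524, f(4.780000) = 4.901841 (opposite signs)
step 1: m = 3.135000, f(m) = 1.469679 > 0 → root in [1.490000, 3.135000]
step 2: m = 2.312500, f(m) = -0.339796 < 0 → root in [2.312500, 3.135000]
step 3: m = 2.723750, f(m) = 0.576472 > 0 → root in [2.312500, 2.723750]
Midpoint of [2.312500, 2.723750] = 2.518125

2.5181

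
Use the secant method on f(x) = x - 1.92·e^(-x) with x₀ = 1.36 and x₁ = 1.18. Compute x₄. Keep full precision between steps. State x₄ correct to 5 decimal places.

0.83395

f(x_0) = 0.867211, f(x_1) = 0.590025
x_2 = 1.180000 - (0.590025)·(1.180000 - 1.360000)/(0.590025 - (0.867211)) = 0.796848; f(x_2) = -0.068587
x_3 = 0.796848 - (-0.068587)·(0.796848 - 1.180000)/(-0.068587 - (0.590025)) = 0.836749; f(x_3) = 0.005166
x_4 = 0.836749 - (0.005166)·(0.836749 - 0.796848)/(0.005166 - (-0.068587)) = 0.833954; f(x_4) = 0.000044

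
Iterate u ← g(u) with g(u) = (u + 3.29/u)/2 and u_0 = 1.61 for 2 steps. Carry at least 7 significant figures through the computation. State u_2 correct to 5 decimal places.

u_1 = g(1.610000) = 1.826739
u_2 = g(1.826739) = 1.813881

1.81388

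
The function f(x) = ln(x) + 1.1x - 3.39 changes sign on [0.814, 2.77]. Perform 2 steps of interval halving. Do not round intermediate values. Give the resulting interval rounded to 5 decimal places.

[2.28100, 2.77000]

f(0.814000) = -2.700395, f(2.770000) = 0.675847 (opposite signs)
step 1: m = 1.792000, f(m) = -0.835468 < 0 → root in [1.792000, 2.770000]
step 2: m = 2.281000, f(m) = -0.056286 < 0 → root in [2.281000, 2.770000]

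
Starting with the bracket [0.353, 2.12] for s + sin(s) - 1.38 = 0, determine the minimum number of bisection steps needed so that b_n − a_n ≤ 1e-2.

8

Initial width b − a = 2.12 − 0.353 = 1.767000.
After n steps the width is (b−a)/2^n; need (b−a)/2^n ≤ 1e-2.
So n ≥ log₂(1.767000/1e-2) = log₂(176.7000) ≈ 7.4652.
Hence n = 8.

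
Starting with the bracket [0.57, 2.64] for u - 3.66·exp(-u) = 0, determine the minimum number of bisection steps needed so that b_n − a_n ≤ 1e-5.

18

Initial width b − a = 2.64 − 0.57 = 2.070000.
After n steps the width is (b−a)/2^n; need (b−a)/2^n ≤ 1e-5.
So n ≥ log₂(2.070000/1e-5) = log₂(207000.0000) ≈ 17.6593.
Hence n = 18.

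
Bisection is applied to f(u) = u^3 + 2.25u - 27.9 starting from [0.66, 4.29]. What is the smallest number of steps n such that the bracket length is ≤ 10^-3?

12

Initial width b − a = 4.29 − 0.66 = 3.630000.
After n steps the width is (b−a)/2^n; need (b−a)/2^n ≤ 10^-3.
So n ≥ log₂(3.630000/10^-3) = log₂(3630.0000) ≈ 11.8258.
Hence n = 12.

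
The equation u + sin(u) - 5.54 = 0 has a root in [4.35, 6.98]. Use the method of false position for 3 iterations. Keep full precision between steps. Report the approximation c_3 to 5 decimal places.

5.90716

f(4.350000) = -2.125053, f(6.980000) = 2.081778
step 1: c = 5.678527, f(c) = -0.429954 < 0 → new bracket [5.678527, 6.980000]
step 2: c = 5.901311, f(c) = -0.011350 < 0 → new bracket [5.901311, 6.980000]
step 3: c = 5.907160, f(c) = -0.000067 < 0 → new bracket [5.907160, 6.980000]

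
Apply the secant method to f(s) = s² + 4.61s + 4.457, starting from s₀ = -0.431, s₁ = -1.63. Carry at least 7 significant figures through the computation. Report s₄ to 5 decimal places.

-1.38060

f(s_0) = 2.655851, f(s_1) = -0.400400
s_2 = -1.630000 - (-0.400400)·(-1.630000 - -0.431000)/(-0.400400 - (2.655851)) = -1.472919; f(s_2) = -0.163666
s_3 = -1.472919 - (-0.163666)·(-1.472919 - -1.630000)/(-0.163666 - (-0.400400)) = -1.364321; f(s_3) = 0.028852
s_4 = -1.364321 - (0.028852)·(-1.364321 - -1.472919)/(0.028852 - (-0.163666)) = -1.380596; f(s_4) = -0.001503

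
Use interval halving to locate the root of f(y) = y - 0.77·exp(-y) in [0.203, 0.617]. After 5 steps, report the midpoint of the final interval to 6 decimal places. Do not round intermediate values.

0.481156

f(0.203000) = -0.425534, f(0.617000) = 0.201538 (opposite signs)
step 1: m = 0.410000, f(m) = -0.101011 < 0 → root in [0.410000, 0.617000]
step 2: m = 0.513500, f(m) = 0.052734 > 0 → root in [0.410000, 0.513500]
step 3: m = 0.461750, f(m) = -0.023488 < 0 → root in [0.461750, 0.513500]
step 4: m = 0.487625, f(m) = 0.014781 > 0 → root in [0.461750, 0.487625]
step 5: m = 0.474688, f(m) = -0.004314 < 0 → root in [0.474688, 0.487625]
Midpoint of [0.474688, 0.487625] = 0.481156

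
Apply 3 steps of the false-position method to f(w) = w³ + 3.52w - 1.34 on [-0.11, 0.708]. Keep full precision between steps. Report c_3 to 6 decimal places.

f(-0.110000) = -1.728531, f(0.708000) = 1.507055
step 1: c = 0.326996, f(c) = -0.154009 < 0 → new bracket [0.326996, 0.708000]
step 2: c = 0.362322, f(c) = -0.017063 < 0 → new bracket [0.362322, 0.708000]
step 3: c = 0.366192, f(c) = -0.001900 < 0 → new bracket [0.366192, 0.708000]

0.366192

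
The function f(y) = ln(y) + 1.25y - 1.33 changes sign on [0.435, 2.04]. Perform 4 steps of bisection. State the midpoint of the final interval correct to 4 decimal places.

f(0.435000) = -1.618659, f(2.040000) = 1.932950 (opposite signs)
step 1: m = 1.237500, f(m) = 0.429968 > 0 → root in [0.435000, 1.237500]
step 2: m = 0.836250, f(m) = -0.463515 < 0 → root in [0.836250, 1.237500]
step 3: m = 1.036875, f(m) = 0.002305 > 0 → root in [0.836250, 1.036875]
step 4: m = 0.936562, f(m) = -0.224836 < 0 → root in [0.936562, 1.036875]
Midpoint of [0.936562, 1.036875] = 0.986719

0.9867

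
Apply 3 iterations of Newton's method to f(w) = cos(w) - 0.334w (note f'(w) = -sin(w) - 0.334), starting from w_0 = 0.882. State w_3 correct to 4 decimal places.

1.1695

w_0 = 0.882000: f = 0.341020, f' = -1.106012 → w_1 = 0.882000 - (0.341020)/(-1.106012) = 1.190333
w_1 = 1.190333: f = -0.026221, f' = -1.262493 → w_2 = 1.190333 - (-0.026221)/(-1.262493) = 1.169564
w_2 = 1.169564: f = -0.000081, f' = -1.254580 → w_3 = 1.169564 - (-0.000081)/(-1.254580) = 1.169499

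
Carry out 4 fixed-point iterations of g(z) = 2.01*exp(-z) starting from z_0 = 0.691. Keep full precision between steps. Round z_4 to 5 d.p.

z_1 = g(0.691000) = 1.007160
z_2 = g(1.007160) = 0.734162
z_3 = g(0.734162) = 0.964614
z_4 = g(0.964614) = 0.766072

0.76607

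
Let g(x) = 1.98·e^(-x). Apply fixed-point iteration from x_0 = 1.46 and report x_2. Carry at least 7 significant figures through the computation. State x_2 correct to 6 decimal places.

1.250157

x_1 = g(1.460000) = 0.459828
x_2 = g(0.459828) = 1.250157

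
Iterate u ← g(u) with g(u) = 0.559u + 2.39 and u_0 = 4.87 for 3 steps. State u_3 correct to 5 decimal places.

u_1 = g(4.870000) = 5.112330
u_2 = g(5.112330) = 5.247792
u_3 = g(5.247792) = 5.323516

5.32352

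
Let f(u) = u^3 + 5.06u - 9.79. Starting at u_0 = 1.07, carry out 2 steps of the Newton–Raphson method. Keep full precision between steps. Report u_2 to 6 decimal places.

f'(u) = 3u^2 + 5.06
u_0 = 1.070000: f = -3.150757, f' = 8.494700 → u_1 = 1.070000 - (-3.150757)/(8.494700) = 1.440909
u_1 = 1.440909: f = 0.492637, f' = 11.288652 → u_2 = 1.440909 - (0.492637)/(11.288652) = 1.397269

1.397269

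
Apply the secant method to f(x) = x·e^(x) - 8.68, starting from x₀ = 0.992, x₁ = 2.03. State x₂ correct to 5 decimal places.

1.47967

f(x_0) = -6.004951, f(x_1) = 6.776595
x_2 = 2.030000 - (6.776595)·(2.030000 - 0.992000)/(6.776595 - (-6.004951)) = 1.479667; f(x_2) = -2.182067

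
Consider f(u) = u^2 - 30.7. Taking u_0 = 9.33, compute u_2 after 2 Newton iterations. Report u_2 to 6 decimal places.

Newton update: u ← u − f(u)/f'(u).
f'(u) = 2u
u_0 = 9.330000: f = 56.348900, f' = 18.660000 → u_1 = 9.330000 - (56.348900)/(18.660000) = 6.310230
u_1 = 6.310230: f = 9.119008, f' = 12.620461 → u_2 = 6.310230 - (9.119008)/(12.620461) = 5.587673

5.587673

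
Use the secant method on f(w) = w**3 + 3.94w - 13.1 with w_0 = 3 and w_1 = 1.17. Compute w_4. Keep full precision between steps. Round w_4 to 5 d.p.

1.80463

f(w_0) = 25.720000, f(w_1) = -6.888587
w_2 = 1.170000 - (-6.888587)·(1.170000 - 3.000000)/(-6.888587 - (25.720000)) = 1.556589; f(w_2) = -3.195474
w_3 = 1.556589 - (-3.195474)·(1.556589 - 1.170000)/(-3.195474 - (-6.888587)) = 1.891086; f(w_3) = 1.113787
w_4 = 1.891086 - (1.113787)·(1.891086 - 1.556589)/(1.113787 - (-3.195474)) = 1.804630; f(w_4) = -0.112633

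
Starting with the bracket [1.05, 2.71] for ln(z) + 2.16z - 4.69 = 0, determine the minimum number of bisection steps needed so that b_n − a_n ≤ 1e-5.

18

Initial width b − a = 2.71 − 1.05 = 1.660000.
After n steps the width is (b−a)/2^n; need (b−a)/2^n ≤ 1e-5.
So n ≥ log₂(1.660000/1e-5) = log₂(166000.0000) ≈ 17.3408.
Hence n = 18.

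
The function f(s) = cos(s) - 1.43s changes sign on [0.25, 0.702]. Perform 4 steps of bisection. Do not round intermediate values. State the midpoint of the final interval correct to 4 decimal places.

f(0.250000) = 0.611412, f(0.702000) = -0.240308 (opposite signs)
step 1: m = 0.476000, f(m) = 0.208155 > 0 → root in [0.476000, 0.702000]
step 2: m = 0.589000, f(m) = -0.010773 < 0 → root in [0.476000, 0.589000]
step 3: m = 0.532500, f(m) = 0.100066 > 0 → root in [0.532500, 0.589000]
step 4: m = 0.560750, f(m) = 0.044984 > 0 → root in [0.560750, 0.589000]
Midpoint of [0.560750, 0.589000] = 0.574875

0.5749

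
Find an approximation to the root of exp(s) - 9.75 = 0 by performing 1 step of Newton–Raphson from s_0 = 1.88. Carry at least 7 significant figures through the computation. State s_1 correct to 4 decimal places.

2.3678

Newton update: s ← s − f(s)/f'(s).
f'(s) = exp(s)
s_0 = 1.880000: f = -3.196495, f' = 6.553505 → s_1 = 1.880000 - (-3.196495)/(6.553505) = 2.367754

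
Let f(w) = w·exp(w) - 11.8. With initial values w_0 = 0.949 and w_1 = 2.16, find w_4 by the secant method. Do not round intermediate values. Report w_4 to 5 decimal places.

1.85811

f(w_0) = -9.348614, f(w_1) = 6.929657
w_2 = 2.160000 - (6.929657)·(2.160000 - 0.949000)/(6.929657 - (-9.348614)) = 1.644478; f(w_2) = -3.284396
w_3 = 1.644478 - (-3.284396)·(1.644478 - 2.160000)/(-3.284396 - (6.929657)) = 1.810247; f(w_3) = -0.735846
w_4 = 1.810247 - (-0.735846)·(1.810247 - 1.644478)/(-0.735846 - (-3.284396)) = 1.858110; f(w_4) = 0.113472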